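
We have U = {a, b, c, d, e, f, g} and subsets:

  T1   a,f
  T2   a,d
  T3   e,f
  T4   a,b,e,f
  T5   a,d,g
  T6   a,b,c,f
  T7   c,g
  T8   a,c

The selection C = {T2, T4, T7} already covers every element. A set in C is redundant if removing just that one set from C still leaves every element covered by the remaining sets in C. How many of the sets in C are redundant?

0

Drop T2: d uncovered — not redundant.
Drop T4: b, e, f uncovered — not redundant.
Drop T7: c, g uncovered — not redundant.
None of the sets in C is redundant.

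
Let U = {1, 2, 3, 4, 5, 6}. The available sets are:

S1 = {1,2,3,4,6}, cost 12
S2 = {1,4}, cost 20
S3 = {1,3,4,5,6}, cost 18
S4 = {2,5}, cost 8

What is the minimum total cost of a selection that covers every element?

S1, S4 cover every element at cost 12 + 8 = 20.
Any cover uses at least 2 sets; among all covering selections none totals below 20.

20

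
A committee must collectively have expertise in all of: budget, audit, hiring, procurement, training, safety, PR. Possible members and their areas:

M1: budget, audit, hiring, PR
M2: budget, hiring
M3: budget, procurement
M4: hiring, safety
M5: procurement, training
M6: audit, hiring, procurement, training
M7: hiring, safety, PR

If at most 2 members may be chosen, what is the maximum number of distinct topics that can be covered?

Choosing M1, M5 covers {budget, audit, hiring, procurement, training, PR} — 6 topics.
No choice of 2 members does better; here safety is left uncovered.

6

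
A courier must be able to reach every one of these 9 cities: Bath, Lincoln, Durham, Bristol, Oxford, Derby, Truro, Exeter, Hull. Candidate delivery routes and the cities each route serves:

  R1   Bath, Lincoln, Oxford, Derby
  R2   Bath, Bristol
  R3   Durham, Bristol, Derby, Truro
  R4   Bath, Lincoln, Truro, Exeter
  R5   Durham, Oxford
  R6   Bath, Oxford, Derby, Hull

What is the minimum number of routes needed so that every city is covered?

R3, R4, R6 together cover {Bath, Lincoln, Durham, Bristol, Oxford, Derby, Truro, Exeter, Hull} — every city.
No 2 of the 6 routes cover everything (all 15 pairs fall short), so 3 is minimum.

3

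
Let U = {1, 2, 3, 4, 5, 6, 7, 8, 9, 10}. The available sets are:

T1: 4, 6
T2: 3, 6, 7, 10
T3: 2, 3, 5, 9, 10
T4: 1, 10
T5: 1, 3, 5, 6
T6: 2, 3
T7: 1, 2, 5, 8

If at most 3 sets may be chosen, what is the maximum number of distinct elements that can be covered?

9

Choosing T1, T2, T7 covers {1, 2, 3, 4, 5, 6, 7, 8, 10} — 9 elements.
No choice of 3 sets does better; here 9 is left uncovered.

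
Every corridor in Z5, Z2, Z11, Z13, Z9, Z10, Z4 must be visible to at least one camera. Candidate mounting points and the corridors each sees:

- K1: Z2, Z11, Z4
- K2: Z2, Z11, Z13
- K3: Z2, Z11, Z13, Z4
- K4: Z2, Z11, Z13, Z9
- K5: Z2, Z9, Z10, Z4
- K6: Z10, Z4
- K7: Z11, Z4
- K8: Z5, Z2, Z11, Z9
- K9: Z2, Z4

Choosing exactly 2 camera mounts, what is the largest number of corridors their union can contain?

Choosing K2, K5 covers {Z2, Z11, Z13, Z9, Z10, Z4} — 6 corridors.
No choice of 2 camera mounts does better; here Z5 is left uncovered.

6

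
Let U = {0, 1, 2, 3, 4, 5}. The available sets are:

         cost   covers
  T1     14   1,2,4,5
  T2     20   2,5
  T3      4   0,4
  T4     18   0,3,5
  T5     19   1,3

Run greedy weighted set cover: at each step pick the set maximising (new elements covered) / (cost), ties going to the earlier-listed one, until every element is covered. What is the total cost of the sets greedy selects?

36

Pick 1: T3 adds 2 new (0, 4) at cost 4 (ratio 2/4).
Pick 2: T1 adds 3 new (1, 2, 5) at cost 14 (ratio 3/14).
Pick 3: T4 adds 1 new (3) at cost 18 (ratio 1/18).
Greedy total cost: 4 + 14 + 18 = 36. (The true optimum is 32, so greedy overshoots here.)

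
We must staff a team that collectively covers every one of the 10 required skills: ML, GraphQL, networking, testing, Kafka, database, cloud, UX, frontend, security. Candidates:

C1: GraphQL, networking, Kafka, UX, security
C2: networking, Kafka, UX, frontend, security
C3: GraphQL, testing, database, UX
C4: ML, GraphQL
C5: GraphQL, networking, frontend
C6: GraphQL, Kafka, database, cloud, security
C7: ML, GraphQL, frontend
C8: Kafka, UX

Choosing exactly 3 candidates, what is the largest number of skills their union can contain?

9

Choosing C1, C3, C7 covers {ML, GraphQL, networking, testing, Kafka, database, UX, frontend, security} — 9 skills.
No choice of 3 candidates does better; here cloud is left uncovered.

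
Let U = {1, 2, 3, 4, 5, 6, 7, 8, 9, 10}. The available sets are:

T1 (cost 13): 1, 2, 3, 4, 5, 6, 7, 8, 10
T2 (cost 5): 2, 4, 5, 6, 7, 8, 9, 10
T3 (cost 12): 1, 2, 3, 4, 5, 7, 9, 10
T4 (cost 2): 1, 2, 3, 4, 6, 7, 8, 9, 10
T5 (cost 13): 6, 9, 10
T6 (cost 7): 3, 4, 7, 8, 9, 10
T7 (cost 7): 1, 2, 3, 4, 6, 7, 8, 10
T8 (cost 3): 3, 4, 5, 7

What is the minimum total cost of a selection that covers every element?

5

T4, T8 cover every element at cost 2 + 3 = 5.
Any cover uses at least 2 sets; among all covering selections none totals below 5.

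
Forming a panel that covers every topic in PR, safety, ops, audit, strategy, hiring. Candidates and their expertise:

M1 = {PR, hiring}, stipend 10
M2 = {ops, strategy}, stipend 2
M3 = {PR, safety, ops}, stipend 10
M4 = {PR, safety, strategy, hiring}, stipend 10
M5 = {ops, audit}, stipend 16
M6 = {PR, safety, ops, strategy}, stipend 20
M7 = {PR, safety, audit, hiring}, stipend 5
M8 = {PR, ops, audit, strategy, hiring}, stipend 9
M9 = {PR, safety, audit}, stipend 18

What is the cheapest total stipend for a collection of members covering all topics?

M2, M7 cover every topic at stipend 2 + 5 = 7.
Any cover uses at least 2 members; among all covering selections none totals below 7.

7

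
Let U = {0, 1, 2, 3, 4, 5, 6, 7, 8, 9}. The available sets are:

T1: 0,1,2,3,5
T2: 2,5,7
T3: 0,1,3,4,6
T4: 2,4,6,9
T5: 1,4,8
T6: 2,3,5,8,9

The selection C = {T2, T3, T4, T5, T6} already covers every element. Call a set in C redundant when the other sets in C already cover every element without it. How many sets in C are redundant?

Drop T2: 7 uncovered — not redundant.
Drop T3: 0 uncovered — not redundant.
Drop T4: the rest still cover every element — redundant.
Drop T5: the rest still cover every element — redundant.
Drop T6: the rest still cover every element — redundant.
3 redundant: T4, T5, T6.

3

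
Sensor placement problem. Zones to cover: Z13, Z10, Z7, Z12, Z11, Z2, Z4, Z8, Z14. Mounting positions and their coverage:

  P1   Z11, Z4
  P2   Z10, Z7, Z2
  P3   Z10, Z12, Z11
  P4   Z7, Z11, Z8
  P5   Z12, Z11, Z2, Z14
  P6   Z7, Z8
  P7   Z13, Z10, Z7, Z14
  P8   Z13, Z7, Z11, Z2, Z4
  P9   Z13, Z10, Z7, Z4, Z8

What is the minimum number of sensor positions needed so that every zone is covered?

2

P5, P9 together cover {Z13, Z10, Z7, Z12, Z11, Z2, Z4, Z8, Z14} — every zone.
No single sensor position contains all 9 zones, so 2 is optimal.
Greedy (largest uncovered first) would take P8, P3, P4, P5 — 4 sensor positions — but 2 suffice.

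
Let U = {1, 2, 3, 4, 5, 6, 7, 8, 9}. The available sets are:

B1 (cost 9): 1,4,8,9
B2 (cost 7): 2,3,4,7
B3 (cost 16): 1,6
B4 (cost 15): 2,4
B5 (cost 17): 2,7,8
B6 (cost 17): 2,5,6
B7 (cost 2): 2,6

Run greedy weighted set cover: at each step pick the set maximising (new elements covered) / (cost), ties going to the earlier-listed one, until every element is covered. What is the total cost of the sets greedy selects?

35

Pick 1: B7 adds 2 new (2, 6) at cost 2 (ratio 2/2).
Pick 2: B1 adds 4 new (1, 4, 8, 9) at cost 9 (ratio 4/9).
Pick 3: B2 adds 2 new (3, 7) at cost 7 (ratio 2/7).
Pick 4: B6 adds 1 new (5) at cost 17 (ratio 1/17).
Greedy total cost: 2 + 9 + 7 + 17 = 35. (The true optimum is 33, so greedy overshoots here.)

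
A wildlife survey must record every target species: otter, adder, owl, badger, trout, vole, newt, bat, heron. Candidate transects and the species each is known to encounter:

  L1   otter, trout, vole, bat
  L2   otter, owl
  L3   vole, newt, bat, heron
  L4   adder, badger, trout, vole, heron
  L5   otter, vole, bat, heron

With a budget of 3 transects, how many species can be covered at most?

9

Choosing L2, L3, L4 covers {otter, adder, owl, badger, trout, vole, newt, bat, heron} — 9 species.
That is all 9 species.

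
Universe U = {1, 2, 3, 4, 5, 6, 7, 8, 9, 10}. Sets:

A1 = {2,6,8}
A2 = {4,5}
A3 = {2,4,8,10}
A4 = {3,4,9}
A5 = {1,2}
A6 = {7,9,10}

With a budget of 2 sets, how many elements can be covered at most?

6

Choosing A1, A4 covers {2, 3, 4, 6, 8, 9} — 6 elements.
No choice of 2 sets does better; here 1, 5, 7, 10 are left uncovered.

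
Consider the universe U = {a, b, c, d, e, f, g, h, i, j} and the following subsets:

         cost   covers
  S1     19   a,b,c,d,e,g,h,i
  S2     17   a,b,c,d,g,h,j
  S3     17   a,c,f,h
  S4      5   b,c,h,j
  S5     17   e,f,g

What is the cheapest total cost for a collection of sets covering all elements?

S1, S3, S4 cover every element at cost 19 + 17 + 5 = 41.
Any cover uses at least 3 sets; among all covering selections none totals below 41.

41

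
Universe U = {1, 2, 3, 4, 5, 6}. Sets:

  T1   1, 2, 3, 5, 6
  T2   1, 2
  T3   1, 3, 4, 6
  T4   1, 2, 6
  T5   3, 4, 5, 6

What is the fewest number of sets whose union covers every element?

2

T1, T3 together cover {1, 2, 3, 4, 5, 6} — every element.
No single set contains all 6 elements, so 2 is optimal.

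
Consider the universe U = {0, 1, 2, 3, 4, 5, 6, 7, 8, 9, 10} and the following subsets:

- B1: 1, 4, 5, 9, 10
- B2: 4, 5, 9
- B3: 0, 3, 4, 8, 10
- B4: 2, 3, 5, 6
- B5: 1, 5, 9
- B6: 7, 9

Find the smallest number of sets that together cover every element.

4

B1, B3, B4, B6 together cover {0, 1, 2, 3, 4, 5, 6, 7, 8, 9, 10} — every element.
No 3 of the 6 sets cover everything (all 20 triples fall short), so 4 is minimum.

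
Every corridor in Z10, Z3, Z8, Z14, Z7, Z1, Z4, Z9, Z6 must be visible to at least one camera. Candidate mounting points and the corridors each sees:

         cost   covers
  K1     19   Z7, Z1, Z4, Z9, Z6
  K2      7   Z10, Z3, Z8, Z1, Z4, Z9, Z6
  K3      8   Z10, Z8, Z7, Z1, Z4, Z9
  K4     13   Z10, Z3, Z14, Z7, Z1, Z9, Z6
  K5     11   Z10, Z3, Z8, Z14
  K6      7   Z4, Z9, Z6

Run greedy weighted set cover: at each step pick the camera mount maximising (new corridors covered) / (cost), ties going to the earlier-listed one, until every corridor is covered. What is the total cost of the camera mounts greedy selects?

20

Pick 1: K2 adds 7 new (Z10, Z3, Z8, Z1, Z4, Z9, Z6) at cost 7 (ratio 7/7).
Pick 2: K4 adds 2 new (Z14, Z7) at cost 13 (ratio 2/13).
Greedy total cost: 7 + 13 = 20.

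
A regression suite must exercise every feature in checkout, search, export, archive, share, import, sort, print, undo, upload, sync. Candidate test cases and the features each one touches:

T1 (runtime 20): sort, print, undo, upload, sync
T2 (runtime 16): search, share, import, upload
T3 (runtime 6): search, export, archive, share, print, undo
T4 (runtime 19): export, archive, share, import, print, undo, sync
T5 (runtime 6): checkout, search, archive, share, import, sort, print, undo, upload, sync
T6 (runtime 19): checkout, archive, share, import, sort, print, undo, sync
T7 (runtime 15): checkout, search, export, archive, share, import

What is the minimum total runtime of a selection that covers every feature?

T3, T5 cover every feature at runtime 6 + 6 = 12.
Any cover uses at least 2 test cases; among all covering selections none totals below 12.

12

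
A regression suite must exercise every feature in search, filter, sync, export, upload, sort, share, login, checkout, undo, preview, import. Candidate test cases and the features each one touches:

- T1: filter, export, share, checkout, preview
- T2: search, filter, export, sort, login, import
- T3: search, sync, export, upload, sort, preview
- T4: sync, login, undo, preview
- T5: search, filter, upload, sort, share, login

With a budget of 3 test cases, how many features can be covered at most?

11

Choosing T1, T2, T3 covers {search, filter, sync, export, upload, sort, share, login, checkout, preview, import} — 11 features.
No choice of 3 test cases does better; here undo is left uncovered.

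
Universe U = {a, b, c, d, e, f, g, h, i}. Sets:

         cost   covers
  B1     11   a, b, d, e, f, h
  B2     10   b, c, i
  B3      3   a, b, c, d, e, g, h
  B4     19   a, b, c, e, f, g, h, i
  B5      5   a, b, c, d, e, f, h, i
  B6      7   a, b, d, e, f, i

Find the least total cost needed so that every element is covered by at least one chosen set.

B3, B5 cover every element at cost 3 + 5 = 8.
Any cover uses at least 2 sets; among all covering selections none totals below 8.

8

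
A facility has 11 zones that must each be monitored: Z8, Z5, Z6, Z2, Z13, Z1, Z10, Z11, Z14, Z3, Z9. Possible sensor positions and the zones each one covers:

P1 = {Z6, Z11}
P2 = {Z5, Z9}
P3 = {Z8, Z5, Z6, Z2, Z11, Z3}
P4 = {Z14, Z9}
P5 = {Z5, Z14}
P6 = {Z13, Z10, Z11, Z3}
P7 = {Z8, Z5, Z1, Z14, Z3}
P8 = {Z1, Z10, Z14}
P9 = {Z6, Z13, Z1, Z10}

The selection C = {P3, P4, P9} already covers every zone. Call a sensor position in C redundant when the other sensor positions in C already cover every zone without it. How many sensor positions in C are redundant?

0

Drop P3: Z8, Z5, Z2, Z11, … uncovered — not redundant.
Drop P4: Z14, Z9 uncovered — not redundant.
Drop P9: Z13, Z1, Z10 uncovered — not redundant.
None of the sensor positions in C is redundant.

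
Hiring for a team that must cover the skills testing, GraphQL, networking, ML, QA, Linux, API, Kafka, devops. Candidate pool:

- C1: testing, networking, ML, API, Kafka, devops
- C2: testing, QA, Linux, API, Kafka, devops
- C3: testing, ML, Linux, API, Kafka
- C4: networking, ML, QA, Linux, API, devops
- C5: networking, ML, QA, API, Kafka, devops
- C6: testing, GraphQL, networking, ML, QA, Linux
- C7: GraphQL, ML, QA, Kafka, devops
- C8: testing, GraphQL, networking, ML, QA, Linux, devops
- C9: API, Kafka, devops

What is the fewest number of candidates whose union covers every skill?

2

C1, C6 together cover {testing, GraphQL, networking, ML, QA, Linux, API, Kafka, devops} — every skill.
No single candidate contains all 9 skills, so 2 is optimal.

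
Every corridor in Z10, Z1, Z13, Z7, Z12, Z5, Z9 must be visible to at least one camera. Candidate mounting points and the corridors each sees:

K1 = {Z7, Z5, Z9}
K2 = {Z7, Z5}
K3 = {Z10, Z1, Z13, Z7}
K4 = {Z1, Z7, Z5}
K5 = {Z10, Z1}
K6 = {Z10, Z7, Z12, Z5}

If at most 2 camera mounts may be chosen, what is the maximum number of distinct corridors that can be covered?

6

Choosing K1, K3 covers {Z10, Z1, Z13, Z7, Z5, Z9} — 6 corridors.
No choice of 2 camera mounts does better; here Z12 is left uncovered.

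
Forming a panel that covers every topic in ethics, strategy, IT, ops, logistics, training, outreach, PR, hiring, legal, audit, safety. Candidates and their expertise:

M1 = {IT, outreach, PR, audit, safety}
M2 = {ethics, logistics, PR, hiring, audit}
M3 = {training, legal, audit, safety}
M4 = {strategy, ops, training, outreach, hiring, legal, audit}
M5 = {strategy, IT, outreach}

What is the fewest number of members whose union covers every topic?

3

M1, M2, M4 together cover {ethics, strategy, IT, ops, logistics, training, outreach, PR, hiring, legal, audit, safety} — every topic.
No 2 of the 5 members cover everything (all 10 pairs fall short), so 3 is minimum.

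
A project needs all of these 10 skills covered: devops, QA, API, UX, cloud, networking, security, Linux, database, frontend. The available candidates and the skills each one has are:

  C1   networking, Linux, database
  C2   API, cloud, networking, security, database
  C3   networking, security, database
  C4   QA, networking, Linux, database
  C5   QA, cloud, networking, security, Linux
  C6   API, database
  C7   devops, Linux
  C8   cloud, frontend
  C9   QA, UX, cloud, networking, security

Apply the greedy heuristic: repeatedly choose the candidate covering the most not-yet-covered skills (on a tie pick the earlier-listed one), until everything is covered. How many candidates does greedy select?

5

Pick 1: C2 covers 5 new skills (API, cloud, networking, security, database).
Pick 2: C4 covers 2 new skills (QA, Linux).
Pick 3: C7 covers 1 new skills (devops).
Pick 4: C8 covers 1 new skills (frontend).
Pick 5: C9 covers 1 new skills (UX).
Greedy uses 5 candidates. (The true minimum is 4.)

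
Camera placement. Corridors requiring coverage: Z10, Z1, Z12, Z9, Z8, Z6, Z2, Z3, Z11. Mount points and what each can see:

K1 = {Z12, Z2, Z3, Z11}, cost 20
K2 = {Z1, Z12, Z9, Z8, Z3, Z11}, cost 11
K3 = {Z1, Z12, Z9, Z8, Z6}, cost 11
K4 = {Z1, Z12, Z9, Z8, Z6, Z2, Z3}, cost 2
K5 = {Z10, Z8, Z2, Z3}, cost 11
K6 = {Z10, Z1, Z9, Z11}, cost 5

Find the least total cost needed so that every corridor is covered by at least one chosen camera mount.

7

K4, K6 cover every corridor at cost 2 + 5 = 7.
Any cover uses at least 2 camera mounts; among all covering selections none totals below 7.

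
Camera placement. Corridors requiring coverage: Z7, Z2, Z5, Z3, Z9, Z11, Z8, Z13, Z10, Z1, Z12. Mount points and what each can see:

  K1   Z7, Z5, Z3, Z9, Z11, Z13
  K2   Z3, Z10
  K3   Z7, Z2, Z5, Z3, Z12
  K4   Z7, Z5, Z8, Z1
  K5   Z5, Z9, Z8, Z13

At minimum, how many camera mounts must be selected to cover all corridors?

4

K1, K2, K3, K4 together cover {Z7, Z2, Z5, Z3, Z9, Z11, Z8, Z13, Z10, Z1, Z12} — every corridor.
No 3 of the 5 camera mounts cover everything (all 10 triples fall short), so 4 is minimum.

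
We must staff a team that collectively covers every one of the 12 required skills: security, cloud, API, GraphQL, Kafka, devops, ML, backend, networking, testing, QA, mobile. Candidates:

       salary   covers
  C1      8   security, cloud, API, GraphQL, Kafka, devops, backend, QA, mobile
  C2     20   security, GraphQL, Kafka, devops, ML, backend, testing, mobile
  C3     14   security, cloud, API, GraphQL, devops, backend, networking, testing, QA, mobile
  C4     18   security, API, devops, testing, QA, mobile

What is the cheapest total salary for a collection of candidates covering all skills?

34

C2, C3 cover every skill at salary 20 + 14 = 34.
Any cover uses at least 2 candidates; among all covering selections none totals below 34.
Greedy by coverage-per-salary would pick C1, C3, C2 for 42 — worse than the optimum 34.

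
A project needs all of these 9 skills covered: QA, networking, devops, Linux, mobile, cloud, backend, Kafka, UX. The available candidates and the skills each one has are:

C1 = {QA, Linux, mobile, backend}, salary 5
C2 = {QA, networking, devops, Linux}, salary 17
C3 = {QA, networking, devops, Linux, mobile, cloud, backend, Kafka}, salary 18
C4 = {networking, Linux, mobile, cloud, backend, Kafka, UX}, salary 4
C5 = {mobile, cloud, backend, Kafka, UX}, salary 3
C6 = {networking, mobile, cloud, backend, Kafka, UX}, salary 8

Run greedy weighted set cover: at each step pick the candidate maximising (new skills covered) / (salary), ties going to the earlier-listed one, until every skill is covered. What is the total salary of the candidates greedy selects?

Pick 1: C4 adds 7 new (networking, Linux, mobile, cloud, backend, Kafka, UX) at salary 4 (ratio 7/4).
Pick 2: C1 adds 1 new (QA) at salary 5 (ratio 1/5).
Pick 3: C2 adds 1 new (devops) at salary 17 (ratio 1/17).
Greedy total salary: 4 + 5 + 17 = 26. (The true optimum is 20, so greedy overshoots here.)

26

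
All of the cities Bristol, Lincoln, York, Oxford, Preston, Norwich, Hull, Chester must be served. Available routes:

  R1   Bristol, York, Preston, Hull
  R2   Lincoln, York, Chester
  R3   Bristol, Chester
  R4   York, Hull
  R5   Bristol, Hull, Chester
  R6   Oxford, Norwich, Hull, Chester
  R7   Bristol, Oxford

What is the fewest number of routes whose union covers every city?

R1, R2, R6 together cover {Bristol, Lincoln, York, Oxford, Preston, Norwich, Hull, Chester} — every city.
No 2 of the 7 routes cover everything (all 21 pairs fall short), so 3 is minimum.

3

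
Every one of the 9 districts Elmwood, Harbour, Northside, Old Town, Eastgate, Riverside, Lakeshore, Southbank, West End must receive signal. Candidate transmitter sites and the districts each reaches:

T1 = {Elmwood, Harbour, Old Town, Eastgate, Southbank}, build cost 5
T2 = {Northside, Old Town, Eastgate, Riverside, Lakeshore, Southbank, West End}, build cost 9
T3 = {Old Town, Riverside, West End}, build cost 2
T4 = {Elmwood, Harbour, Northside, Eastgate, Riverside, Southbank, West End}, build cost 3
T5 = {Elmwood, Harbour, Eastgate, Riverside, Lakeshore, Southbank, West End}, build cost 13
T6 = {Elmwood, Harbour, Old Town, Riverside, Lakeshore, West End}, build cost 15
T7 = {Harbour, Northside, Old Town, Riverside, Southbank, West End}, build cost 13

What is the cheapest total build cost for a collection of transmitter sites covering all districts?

12

T2, T4 cover every district at build cost 9 + 3 = 12.
Any cover uses at least 2 transmitter sites; among all covering selections none totals below 12.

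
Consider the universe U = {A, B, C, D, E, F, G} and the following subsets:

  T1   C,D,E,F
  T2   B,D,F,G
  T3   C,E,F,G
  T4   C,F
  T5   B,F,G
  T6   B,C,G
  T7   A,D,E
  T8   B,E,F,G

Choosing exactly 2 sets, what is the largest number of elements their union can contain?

6

Choosing T1, T2 covers {B, C, D, E, F, G} — 6 elements.
No choice of 2 sets does better; here A is left uncovered.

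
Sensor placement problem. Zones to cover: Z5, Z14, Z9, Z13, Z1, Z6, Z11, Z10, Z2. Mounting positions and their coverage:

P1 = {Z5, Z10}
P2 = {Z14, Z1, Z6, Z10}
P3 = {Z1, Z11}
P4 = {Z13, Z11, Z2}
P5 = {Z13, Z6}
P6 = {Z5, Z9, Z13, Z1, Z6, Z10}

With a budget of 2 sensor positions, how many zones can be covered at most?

Choosing P4, P6 covers {Z5, Z9, Z13, Z1, Z6, Z11, Z10, Z2} — 8 zones.
No choice of 2 sensor positions does better; here Z14 is left uncovered.

8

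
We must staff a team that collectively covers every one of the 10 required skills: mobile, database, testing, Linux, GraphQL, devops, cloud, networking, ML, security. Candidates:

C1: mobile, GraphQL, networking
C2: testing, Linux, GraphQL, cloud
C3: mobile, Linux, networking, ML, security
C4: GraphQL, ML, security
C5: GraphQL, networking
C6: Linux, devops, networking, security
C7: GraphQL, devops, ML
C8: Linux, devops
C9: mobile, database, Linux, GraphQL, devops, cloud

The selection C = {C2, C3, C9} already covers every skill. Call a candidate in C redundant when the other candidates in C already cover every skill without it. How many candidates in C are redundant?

0

Drop C2: testing uncovered — not redundant.
Drop C3: networking, ML, security uncovered — not redundant.
Drop C9: database, devops uncovered — not redundant.
None of the candidates in C is redundant.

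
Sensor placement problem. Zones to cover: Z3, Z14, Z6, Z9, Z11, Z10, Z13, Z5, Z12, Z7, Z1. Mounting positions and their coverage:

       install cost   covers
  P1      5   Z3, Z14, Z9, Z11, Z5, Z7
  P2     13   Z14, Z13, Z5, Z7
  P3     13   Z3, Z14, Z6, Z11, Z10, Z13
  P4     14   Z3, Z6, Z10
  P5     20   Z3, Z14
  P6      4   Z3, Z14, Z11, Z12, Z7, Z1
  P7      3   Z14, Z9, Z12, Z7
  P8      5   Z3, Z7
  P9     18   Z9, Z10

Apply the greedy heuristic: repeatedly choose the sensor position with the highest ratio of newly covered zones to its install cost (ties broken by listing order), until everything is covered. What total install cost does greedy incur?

22

Pick 1: P6 adds 6 new (Z3, Z14, Z11, Z12, Z7, Z1) at install cost 4 (ratio 6/4).
Pick 2: P1 adds 2 new (Z9, Z5) at install cost 5 (ratio 2/5).
Pick 3: P3 adds 3 new (Z6, Z10, Z13) at install cost 13 (ratio 3/13).
Greedy total install cost: 4 + 5 + 13 = 22.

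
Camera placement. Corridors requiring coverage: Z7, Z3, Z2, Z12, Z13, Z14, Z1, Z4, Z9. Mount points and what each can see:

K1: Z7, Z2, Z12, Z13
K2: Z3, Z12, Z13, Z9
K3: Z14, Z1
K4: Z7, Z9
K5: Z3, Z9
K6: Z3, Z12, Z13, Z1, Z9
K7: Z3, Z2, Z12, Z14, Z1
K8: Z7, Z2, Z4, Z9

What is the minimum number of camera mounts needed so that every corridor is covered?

3

K1, K7, K8 together cover {Z7, Z3, Z2, Z12, Z13, Z14, Z1, Z4, Z9} — every corridor.
No 2 of the 8 camera mounts cover everything (all 28 pairs fall short), so 3 is minimum.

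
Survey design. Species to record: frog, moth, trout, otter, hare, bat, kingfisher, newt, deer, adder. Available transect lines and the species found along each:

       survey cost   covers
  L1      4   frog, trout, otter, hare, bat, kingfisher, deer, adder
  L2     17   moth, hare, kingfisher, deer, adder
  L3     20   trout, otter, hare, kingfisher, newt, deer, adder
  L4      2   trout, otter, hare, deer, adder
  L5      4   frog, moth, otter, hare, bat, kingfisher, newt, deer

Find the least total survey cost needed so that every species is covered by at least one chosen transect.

L4, L5 cover every species at survey cost 2 + 4 = 6.
Any cover uses at least 2 transects; among all covering selections none totals below 6.

6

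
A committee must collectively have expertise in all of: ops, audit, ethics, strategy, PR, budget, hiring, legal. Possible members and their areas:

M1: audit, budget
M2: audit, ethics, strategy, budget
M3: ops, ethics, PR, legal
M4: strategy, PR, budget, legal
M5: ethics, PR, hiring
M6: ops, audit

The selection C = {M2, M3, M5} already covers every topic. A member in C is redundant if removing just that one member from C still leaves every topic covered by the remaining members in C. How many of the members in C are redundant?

0

Drop M2: audit, strategy, budget uncovered — not redundant.
Drop M3: ops, legal uncovered — not redundant.
Drop M5: hiring uncovered — not redundant.
None of the members in C is redundant.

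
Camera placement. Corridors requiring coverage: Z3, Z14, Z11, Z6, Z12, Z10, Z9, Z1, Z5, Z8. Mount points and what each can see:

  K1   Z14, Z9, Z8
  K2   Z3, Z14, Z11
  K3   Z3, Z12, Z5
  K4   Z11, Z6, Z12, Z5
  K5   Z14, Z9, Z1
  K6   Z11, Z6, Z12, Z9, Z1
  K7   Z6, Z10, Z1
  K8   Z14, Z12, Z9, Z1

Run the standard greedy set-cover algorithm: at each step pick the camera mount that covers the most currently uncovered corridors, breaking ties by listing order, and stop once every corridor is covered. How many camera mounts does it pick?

Pick 1: K6 covers 5 new corridors (Z11, Z6, Z12, Z9, Z1).
Pick 2: K1 covers 2 new corridors (Z14, Z8).
Pick 3: K3 covers 2 new corridors (Z3, Z5).
Pick 4: K7 covers 1 new corridors (Z10).
Greedy uses 4 camera mounts.

4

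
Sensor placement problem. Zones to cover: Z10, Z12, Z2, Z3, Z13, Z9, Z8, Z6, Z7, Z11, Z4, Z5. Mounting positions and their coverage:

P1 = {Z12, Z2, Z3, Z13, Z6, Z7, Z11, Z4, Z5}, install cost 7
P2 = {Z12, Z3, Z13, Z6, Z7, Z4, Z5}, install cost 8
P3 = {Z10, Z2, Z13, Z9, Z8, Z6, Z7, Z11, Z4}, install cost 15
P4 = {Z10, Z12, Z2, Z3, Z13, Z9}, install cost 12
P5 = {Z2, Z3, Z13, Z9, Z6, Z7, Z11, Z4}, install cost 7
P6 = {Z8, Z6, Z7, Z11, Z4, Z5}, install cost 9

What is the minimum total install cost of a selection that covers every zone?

21

P4, P6 cover every zone at install cost 12 + 9 = 21.
Any cover uses at least 2 sensor positions; among all covering selections none totals below 21.
Greedy by coverage-per-install cost would pick P1, P3 for 22 — worse than the optimum 21.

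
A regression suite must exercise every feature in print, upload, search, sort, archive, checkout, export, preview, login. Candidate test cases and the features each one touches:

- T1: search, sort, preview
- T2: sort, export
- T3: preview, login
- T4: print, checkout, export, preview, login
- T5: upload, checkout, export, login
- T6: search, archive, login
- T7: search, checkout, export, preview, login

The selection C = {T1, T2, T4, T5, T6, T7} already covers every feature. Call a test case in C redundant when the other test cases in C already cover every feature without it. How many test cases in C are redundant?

3

Drop T1: the rest still cover every feature — redundant.
Drop T2: the rest still cover every feature — redundant.
Drop T4: print uncovered — not redundant.
Drop T5: upload uncovered — not redundant.
Drop T6: archive uncovered — not redundant.
Drop T7: the rest still cover every feature — redundant.
3 redundant: T1, T2, T7.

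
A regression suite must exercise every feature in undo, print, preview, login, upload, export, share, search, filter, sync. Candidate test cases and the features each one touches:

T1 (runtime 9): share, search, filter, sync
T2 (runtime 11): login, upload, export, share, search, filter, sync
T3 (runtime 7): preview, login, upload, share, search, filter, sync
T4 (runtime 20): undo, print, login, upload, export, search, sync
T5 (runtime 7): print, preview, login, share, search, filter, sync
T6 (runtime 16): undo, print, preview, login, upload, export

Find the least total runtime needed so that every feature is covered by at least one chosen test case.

T3, T6 cover every feature at runtime 7 + 16 = 23.
Any cover uses at least 2 test cases; among all covering selections none totals below 23.

23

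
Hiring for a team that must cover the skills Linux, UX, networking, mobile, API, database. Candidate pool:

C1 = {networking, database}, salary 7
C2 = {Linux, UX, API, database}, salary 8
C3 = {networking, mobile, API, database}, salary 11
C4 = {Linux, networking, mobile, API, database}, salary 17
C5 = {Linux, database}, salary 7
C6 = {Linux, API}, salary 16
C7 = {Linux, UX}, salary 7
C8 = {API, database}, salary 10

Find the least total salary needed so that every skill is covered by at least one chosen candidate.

18

C3, C7 cover every skill at salary 11 + 7 = 18.
Any cover uses at least 2 candidates; among all covering selections none totals below 18.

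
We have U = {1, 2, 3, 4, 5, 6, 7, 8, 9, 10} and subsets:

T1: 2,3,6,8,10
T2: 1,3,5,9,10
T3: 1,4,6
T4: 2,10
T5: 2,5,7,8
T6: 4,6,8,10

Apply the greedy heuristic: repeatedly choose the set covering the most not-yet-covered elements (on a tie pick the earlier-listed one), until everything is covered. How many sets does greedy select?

Pick 1: T1 covers 5 new elements (2, 3, 6, 8, 10).
Pick 2: T2 covers 3 new elements (1, 5, 9).
Pick 3: T3 covers 1 new elements (4).
Pick 4: T5 covers 1 new elements (7).
Greedy uses 4 sets. (The true minimum is 3.)

4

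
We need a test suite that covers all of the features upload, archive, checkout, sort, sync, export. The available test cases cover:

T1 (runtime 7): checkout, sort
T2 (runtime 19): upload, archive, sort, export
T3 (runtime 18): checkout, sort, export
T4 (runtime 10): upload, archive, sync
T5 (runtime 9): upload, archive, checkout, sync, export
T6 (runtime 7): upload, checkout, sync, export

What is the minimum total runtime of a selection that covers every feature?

T1, T5 cover every feature at runtime 7 + 9 = 16.
Any cover uses at least 2 test cases; among all covering selections none totals below 16.

16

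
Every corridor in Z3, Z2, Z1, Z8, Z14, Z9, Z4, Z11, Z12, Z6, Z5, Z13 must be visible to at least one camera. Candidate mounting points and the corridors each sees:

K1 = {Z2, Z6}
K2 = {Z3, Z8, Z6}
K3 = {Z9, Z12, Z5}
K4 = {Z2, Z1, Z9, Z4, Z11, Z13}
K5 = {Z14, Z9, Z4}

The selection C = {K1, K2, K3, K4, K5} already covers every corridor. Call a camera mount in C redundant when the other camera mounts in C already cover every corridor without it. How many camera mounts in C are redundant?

1

Drop K1: the rest still cover every corridor — redundant.
Drop K2: Z3, Z8 uncovered — not redundant.
Drop K3: Z12, Z5 uncovered — not redundant.
Drop K4: Z1, Z11, Z13 uncovered — not redundant.
Drop K5: Z14 uncovered — not redundant.
1 redundant: K1.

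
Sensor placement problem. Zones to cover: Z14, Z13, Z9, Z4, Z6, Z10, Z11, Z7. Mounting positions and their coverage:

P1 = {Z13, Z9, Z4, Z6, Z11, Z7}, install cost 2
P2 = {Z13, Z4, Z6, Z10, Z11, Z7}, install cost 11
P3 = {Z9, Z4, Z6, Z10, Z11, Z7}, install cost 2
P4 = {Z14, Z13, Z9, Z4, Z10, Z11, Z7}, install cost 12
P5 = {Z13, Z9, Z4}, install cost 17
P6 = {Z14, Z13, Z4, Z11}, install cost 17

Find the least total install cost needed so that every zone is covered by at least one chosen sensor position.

P1, P4 cover every zone at install cost 2 + 12 = 14.
Any cover uses at least 2 sensor positions; among all covering selections none totals below 14.
Greedy by coverage-per-install cost would pick P1, P3, P4 for 16 — worse than the optimum 14.

14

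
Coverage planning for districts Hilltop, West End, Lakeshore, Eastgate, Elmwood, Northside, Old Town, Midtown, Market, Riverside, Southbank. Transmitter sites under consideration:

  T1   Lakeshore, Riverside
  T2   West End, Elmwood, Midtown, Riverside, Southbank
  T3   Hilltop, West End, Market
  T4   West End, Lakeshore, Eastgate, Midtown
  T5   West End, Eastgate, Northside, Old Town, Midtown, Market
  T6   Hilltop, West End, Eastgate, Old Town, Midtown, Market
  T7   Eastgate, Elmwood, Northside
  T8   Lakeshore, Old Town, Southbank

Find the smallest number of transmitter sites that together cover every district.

T1, T2, T3, T5 together cover {Hilltop, West End, Lakeshore, Eastgate, Elmwood, Northside, Old Town, Midtown, Market, Riverside, Southbank} — every district.
No 3 of the 8 transmitter sites cover everything (all 56 triples fall short), so 4 is minimum.

4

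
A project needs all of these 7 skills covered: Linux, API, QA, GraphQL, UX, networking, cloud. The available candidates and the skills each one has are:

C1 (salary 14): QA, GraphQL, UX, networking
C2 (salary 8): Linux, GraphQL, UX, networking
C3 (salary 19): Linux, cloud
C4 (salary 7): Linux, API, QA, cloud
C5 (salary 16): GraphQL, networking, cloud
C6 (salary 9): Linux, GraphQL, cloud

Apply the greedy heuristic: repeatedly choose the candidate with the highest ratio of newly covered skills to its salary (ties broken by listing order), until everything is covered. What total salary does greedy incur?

15

Pick 1: C4 adds 4 new (Linux, API, QA, cloud) at salary 7 (ratio 4/7).
Pick 2: C2 adds 3 new (GraphQL, UX, networking) at salary 8 (ratio 3/8).
Greedy total salary: 7 + 8 = 15.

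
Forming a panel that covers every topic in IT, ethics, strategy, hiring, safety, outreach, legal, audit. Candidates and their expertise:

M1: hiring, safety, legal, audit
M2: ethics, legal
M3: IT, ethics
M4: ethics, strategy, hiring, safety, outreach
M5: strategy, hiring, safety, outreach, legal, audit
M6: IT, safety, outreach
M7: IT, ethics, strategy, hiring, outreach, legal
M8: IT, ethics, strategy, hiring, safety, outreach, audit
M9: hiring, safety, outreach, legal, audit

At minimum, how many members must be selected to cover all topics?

2

M1, M7 together cover {IT, ethics, strategy, hiring, safety, outreach, legal, audit} — every topic.
No single member contains all 8 topics, so 2 is optimal.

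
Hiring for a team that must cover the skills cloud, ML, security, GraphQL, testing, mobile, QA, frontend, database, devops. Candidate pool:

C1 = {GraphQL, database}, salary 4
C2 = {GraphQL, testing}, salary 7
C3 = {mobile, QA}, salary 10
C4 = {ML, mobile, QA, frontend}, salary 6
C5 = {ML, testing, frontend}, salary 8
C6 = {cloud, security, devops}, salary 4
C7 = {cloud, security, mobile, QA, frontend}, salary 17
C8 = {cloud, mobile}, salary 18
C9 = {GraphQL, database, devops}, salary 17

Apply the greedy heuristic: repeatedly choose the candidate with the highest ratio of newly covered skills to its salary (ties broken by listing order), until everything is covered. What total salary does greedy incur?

21

Pick 1: C6 adds 3 new (cloud, security, devops) at salary 4 (ratio 3/4).
Pick 2: C4 adds 4 new (ML, mobile, QA, frontend) at salary 6 (ratio 4/6).
Pick 3: C1 adds 2 new (GraphQL, database) at salary 4 (ratio 2/4).
Pick 4: C2 adds 1 new (testing) at salary 7 (ratio 1/7).
Greedy total salary: 4 + 6 + 4 + 7 = 21.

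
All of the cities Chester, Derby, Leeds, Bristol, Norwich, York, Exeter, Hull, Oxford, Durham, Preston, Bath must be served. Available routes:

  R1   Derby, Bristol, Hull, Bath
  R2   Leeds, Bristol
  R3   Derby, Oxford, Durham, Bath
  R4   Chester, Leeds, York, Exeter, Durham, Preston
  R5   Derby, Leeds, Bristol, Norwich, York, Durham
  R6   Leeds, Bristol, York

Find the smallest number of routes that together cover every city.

R1, R3, R4, R5 together cover {Chester, Derby, Leeds, Bristol, Norwich, York, Exeter, Hull, Oxford, Durham, Preston, Bath} — every city.
No 3 of the 6 routes cover everything (all 20 triples fall short), so 4 is minimum.

4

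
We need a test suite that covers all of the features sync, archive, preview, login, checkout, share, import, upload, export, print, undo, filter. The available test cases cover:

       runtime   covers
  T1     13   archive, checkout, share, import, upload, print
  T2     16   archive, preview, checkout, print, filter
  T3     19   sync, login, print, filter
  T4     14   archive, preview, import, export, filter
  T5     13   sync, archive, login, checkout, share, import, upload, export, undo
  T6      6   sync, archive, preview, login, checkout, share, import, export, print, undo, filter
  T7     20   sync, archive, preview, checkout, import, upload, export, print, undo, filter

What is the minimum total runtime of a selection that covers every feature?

19

T1, T6 cover every feature at runtime 13 + 6 = 19.
Any cover uses at least 2 test cases; among all covering selections none totals below 19.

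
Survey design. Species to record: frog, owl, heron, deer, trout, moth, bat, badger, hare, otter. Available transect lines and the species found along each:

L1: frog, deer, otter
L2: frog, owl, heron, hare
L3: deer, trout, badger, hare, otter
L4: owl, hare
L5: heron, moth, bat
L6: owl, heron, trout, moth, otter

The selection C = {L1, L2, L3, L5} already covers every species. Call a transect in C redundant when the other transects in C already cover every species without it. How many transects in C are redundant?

1

Drop L1: the rest still cover every species — redundant.
Drop L2: owl uncovered — not redundant.
Drop L3: trout, badger uncovered — not redundant.
Drop L5: moth, bat uncovered — not redundant.
1 redundant: L1.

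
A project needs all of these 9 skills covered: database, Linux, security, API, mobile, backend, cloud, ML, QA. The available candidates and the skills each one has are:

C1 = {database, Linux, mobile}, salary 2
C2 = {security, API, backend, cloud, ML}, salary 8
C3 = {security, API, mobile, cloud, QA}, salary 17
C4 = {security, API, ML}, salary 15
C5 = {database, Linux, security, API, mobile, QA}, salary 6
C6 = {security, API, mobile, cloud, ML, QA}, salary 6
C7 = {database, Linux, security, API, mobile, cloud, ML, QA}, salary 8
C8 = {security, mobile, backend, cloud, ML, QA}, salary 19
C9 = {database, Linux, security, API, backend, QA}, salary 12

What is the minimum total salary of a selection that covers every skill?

14

C2, C5 cover every skill at salary 8 + 6 = 14.
Any cover uses at least 2 candidates; among all covering selections none totals below 14.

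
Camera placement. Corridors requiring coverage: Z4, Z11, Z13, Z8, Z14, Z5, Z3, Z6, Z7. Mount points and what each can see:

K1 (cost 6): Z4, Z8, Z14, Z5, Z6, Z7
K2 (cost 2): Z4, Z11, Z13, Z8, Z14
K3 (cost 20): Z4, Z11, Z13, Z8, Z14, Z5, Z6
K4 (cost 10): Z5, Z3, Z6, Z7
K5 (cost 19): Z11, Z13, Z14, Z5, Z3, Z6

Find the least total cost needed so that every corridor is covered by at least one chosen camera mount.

K2, K4 cover every corridor at cost 2 + 10 = 12.
Any cover uses at least 2 camera mounts; among all covering selections none totals below 12.
Greedy by coverage-per-cost would pick K2, K1, K4 for 18 — worse than the optimum 12.

12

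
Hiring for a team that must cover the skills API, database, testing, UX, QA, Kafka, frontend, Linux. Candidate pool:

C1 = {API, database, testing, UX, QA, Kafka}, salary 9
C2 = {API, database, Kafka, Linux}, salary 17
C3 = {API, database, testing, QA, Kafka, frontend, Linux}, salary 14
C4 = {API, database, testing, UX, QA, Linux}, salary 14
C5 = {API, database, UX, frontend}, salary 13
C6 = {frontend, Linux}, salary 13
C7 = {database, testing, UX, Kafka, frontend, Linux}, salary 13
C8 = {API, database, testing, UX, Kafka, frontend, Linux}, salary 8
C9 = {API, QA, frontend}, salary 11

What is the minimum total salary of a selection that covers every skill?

C1, C8 cover every skill at salary 9 + 8 = 17.
Any cover uses at least 2 candidates; among all covering selections none totals below 17.

17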